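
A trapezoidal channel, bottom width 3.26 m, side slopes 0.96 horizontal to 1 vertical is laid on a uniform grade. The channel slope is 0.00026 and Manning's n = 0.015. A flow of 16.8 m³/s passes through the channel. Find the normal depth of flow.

Manning's equation rearranged: A R^(2/3) = nQ / (1·√S) = 0.015 × 16.8 / (√0.00026) = 15.63.
Trying y = 1.88 m: A R^(2/3) = 10.29 — low.
Trying y = 2.86 m: A R^(2/3) = 22.86 — high.
Trying y = 2.35 m: A R^(2/3) = 15.65 — matches.

y_n = 2.35 m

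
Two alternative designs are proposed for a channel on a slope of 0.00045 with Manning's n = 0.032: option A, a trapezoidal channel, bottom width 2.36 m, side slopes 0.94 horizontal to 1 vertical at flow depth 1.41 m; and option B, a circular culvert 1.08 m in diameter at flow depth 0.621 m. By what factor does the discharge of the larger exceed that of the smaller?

19.1

Channel A: With bottom width b = 2.36 m and side slope z = 0.94: A = (b + zy)y = (2.36 + 0.94×1.41)×1.41 = 5.196 m²; P = b + 2y√(1+z²) = 2.36 + 2×1.41×1.372 = 6.23 m. Hydraulic radius R = A/P = 5.196/6.23 = 0.8341 m. Q_A = (1/0.032)·5.196·0.8341^(2/3)·√0.00045 = 3.052 m³/s.
Channel B: For a circular section of diameter D = 1.08 m at depth y = 0.621 m, the central angle is θ = 2 arccos(1 − 2y/D) = 3.443 rad. Then A = (D²/8)(θ − sin θ) = 0.5452 m² and P = Dθ/2 = 1.859 m. Hydraulic radius R = A/P = 0.5452/1.859 = 0.2933 m. Q_B = (1/0.032)·0.5452·0.2933^(2/3)·√0.00045 = 0.1595 m³/s.
The larger discharge is 3.052 m³/s and the smaller is 0.1595 m³/s; the ratio is 19.1.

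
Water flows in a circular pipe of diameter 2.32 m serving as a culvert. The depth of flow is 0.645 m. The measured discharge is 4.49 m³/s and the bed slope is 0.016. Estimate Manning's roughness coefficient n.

For a circular section of diameter D = 2.32 m at depth y = 0.645 m, the central angle is θ = 2 arccos(1 − 2y/D) = 2.222 rad. Then A = (D²/8)(θ − sin θ) = 0.9594 m² and P = Dθ/2 = 2.577 m.
Hydraulic radius R = A/P = 0.9594/2.577 = 0.3723 m.
Rearranging Manning's equation: n = (1/Q) A R^(2/3) S^(1/2) = (1/4.49) × 0.9594 × 0.3723^(2/3) × √0.016 = 0.014.

n = 0.014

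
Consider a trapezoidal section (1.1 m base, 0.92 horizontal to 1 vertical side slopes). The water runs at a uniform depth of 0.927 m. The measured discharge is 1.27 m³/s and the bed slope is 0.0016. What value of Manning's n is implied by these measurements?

n = 0.0359

With bottom width b = 1.1 m and side slope z = 0.92: A = (b + zy)y = (1.1 + 0.92×0.927)×0.927 = 1.81 m²; P = b + 2y√(1+z²) = 1.1 + 2×0.927×1.359 = 3.619 m.
Hydraulic radius R = A/P = 1.81/3.619 = 0.5002 m.
Rearranging Manning's equation: n = (1/Q) A R^(2/3) S^(1/2) = (1/1.27) × 1.81 × 0.5002^(2/3) × √0.0016 = 0.0359.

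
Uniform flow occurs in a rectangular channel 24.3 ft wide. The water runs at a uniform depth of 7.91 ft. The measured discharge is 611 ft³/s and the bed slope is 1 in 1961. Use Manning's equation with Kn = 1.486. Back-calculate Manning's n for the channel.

n = 0.03

Flow area A = b·y = 24.3 × 7.91 = 192.2 ft². Wetted perimeter P = b + 2y = 24.3 + 2×7.91 = 40.12 ft.
Hydraulic radius R = A/P = 192.2/40.12 = 4.791 ft.
Rearranging Manning's equation: n = (1.486/Q) A R^(2/3) S^(1/2) = (1.486/611) × 192.2 × 4.791^(2/3) × √0.0005099 = 0.03.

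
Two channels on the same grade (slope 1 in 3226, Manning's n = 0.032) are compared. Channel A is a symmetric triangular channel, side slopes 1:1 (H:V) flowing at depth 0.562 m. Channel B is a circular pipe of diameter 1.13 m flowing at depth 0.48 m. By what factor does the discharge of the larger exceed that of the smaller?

1.51

Channel A: For a triangular section with side slope z = 1: A = zy² = 1×0.562² = 0.3158 m²; P = 2y√(1+z²) = 2×0.562×1.414 = 1.59 m. Hydraulic radius R = A/P = 0.3158/1.59 = 0.1987 m. Q_A = (1/0.032)·0.3158·0.1987^(2/3)·√0.00031 = 0.05917 m³/s.
Channel B: For a circular section of diameter D = 1.13 m at depth y = 0.48 m, the central angle is θ = 2 arccos(1 − 2y/D) = 2.84 rad. Then A = (D²/8)(θ − sin θ) = 0.4058 m² and P = Dθ/2 = 1.604 m. Hydraulic radius R = A/P = 0.4058/1.604 = 0.2529 m. Q_B = (1/0.032)·0.4058·0.2529^(2/3)·√0.00031 = 0.08928 m³/s.
The larger discharge is 0.08928 m³/s and the smaller is 0.05917 m³/s; the ratio is 1.51.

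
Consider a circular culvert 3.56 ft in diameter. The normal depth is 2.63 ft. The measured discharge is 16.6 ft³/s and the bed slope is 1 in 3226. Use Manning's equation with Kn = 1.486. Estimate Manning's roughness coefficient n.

n = 0.013

For a circular section of diameter D = 3.56 ft at depth y = 2.63 ft, the central angle is θ = 2 arccos(1 − 2y/D) = 4.137 rad. Then A = (D²/8)(θ − sin θ) = 7.884 ft² and P = Dθ/2 = 7.364 ft.
Hydraulic radius R = A/P = 7.884/7.364 = 1.071 ft.
Rearranging Manning's equation: n = (1.486/Q) A R^(2/3) S^(1/2) = (1.486/16.6) × 7.884 × 1.071^(2/3) × √0.00031 = 0.013.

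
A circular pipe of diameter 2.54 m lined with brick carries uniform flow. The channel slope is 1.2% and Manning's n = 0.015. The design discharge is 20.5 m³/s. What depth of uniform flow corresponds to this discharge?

Manning's equation rearranged: A R^(2/3) = nQ / (1·√S) = 0.015 × 20.5 / (√0.012) = 2.807.
Trying y = 2 m: A R^(2/3) = 3.601 — too large.
Trying y = 1.24 m: A R^(2/3) = 1.797 — too small.
Trying y = 1.64 m: A R^(2/3) = 2.805 — close enough.

y_n = 1.64 m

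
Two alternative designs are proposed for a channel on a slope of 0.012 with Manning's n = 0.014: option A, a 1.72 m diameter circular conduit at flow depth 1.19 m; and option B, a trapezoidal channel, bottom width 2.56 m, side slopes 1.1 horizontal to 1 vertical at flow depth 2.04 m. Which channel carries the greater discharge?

Channel A: For a circular section of diameter D = 1.72 m at depth y = 1.19 m, the central angle is θ = 2 arccos(1 − 2y/D) = 3.929 rad. Then A = (D²/8)(θ − sin θ) = 1.715 m² and P = Dθ/2 = 3.379 m. Hydraulic radius R = A/P = 1.715/3.379 = 0.5076 m. Q_A = (1/0.014)·1.715·0.5076^(2/3)·√0.012 = 8.539 m³/s.
Channel B: With bottom width b = 2.56 m and side slope z = 1.1: A = (b + zy)y = (2.56 + 1.1×2.04)×2.04 = 9.8 m²; P = b + 2y√(1+z²) = 2.56 + 2×2.04×1.487 = 8.625 m. Hydraulic radius R = A/P = 9.8/8.625 = 1.136 m. Q_B = (1/0.014)·9.8·1.136^(2/3)·√0.012 = 83.5 m³/s.
Q_A = 8.539 m³/s vs Q_B = 83.5 m³/s, so channel B carries more.

channel B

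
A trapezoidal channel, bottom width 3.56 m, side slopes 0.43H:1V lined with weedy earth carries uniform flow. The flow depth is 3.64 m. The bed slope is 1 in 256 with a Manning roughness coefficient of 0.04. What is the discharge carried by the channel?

Q = 40.3 m³/s

With bottom width b = 3.56 m and side slope z = 0.43: A = (b + zy)y = (3.56 + 0.43×3.64)×3.64 = 18.66 m²; P = b + 2y√(1+z²) = 3.56 + 2×3.64×1.089 = 11.48 m.
Hydraulic radius R = A/P = 18.66/11.48 = 1.624 m.
Manning's equation: Q = (1/n) A R^(2/3) S^(1/2) = (1/0.04) × 18.66 × 1.624^(2/3) × 0.003906^(1/2) = 40.3 m³/s.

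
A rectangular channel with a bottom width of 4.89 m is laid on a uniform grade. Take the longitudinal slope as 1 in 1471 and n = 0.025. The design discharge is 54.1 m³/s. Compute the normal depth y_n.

y_n = 7.12 m

Manning's equation rearranged: A R^(2/3) = nQ / (1·√S) = 0.025 × 54.1 / (√0.0006798) = 51.87.
Try y = 8.03 m: A R^(2/3) = 59.69 — high.
Try y = 5.01 m: A R^(2/3) = 34.11 — low.
Try y = 7.12 m: A R^(2/3) = 51.9 — close enough.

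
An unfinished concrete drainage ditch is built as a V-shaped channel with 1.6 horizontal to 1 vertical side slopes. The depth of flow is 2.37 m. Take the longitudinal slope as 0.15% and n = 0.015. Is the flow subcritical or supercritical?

subcritical

For a triangular section with side slope z = 1.6: A = zy² = 1.6×2.37² = 8.987 m²; P = 2y√(1+z²) = 2×2.37×1.887 = 8.943 m.
Hydraulic radius R = A/P = 8.987/8.943 = 1.005 m.
V = (1/n) R^(2/3) √S = (1/0.015) × 1.005^(2/3) × √0.0015 = 2.59 m/s. Hydraulic depth D_h = A/T = 8.987/7.584 = 1.185 m.
Froude number Fr = V/√(g·D_h) = 2.59/√(9.81×1.185) = 0.76, which is less than 1, so the flow is subcritical.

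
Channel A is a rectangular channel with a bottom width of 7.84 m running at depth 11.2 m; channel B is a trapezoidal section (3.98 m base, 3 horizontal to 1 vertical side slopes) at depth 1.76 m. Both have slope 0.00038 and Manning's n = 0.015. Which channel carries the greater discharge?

Channel A: Flow area A = b·y = 7.84 × 11.2 = 87.81 m². Wetted perimeter P = b + 2y = 7.84 + 2×11.2 = 30.24 m. Hydraulic radius R = A/P = 87.81/30.24 = 2.904 m. Q_A = (1/0.015)·87.81·2.904^(2/3)·√0.00038 = 232.3 m³/s.
Channel B: With bottom width b = 3.98 m and side slope z = 3: A = (b + zy)y = (3.98 + 3×1.76)×1.76 = 16.3 m²; P = b + 2y√(1+z²) = 3.98 + 2×1.76×3.162 = 15.11 m. Hydraulic radius R = A/P = 16.3/15.11 = 1.079 m. Q_B = (1/0.015)·16.3·1.079^(2/3)·√0.00038 = 22.27 m³/s.
Q_A = 232.3 m³/s vs Q_B = 22.27 m³/s, so channel A carries more.

channel A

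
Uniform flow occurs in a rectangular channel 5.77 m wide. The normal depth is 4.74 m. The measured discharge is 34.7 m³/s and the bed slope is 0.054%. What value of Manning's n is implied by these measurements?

Flow area A = b·y = 5.77 × 4.74 = 27.35 m². Wetted perimeter P = b + 2y = 5.77 + 2×4.74 = 15.25 m.
Hydraulic radius R = A/P = 27.35/15.25 = 1.793 m.
Rearranging Manning's equation: n = (1/Q) A R^(2/3) S^(1/2) = (1/34.7) × 27.35 × 1.793^(2/3) × √0.00054 = 0.027.

n = 0.027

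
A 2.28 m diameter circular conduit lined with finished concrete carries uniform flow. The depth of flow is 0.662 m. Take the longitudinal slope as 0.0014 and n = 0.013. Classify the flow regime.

subcritical

For a circular section of diameter D = 2.28 m at depth y = 0.662 m, the central angle is θ = 2 arccos(1 − 2y/D) = 2.276 rad. Then A = (D²/8)(θ − sin θ) = 0.9844 m² and P = Dθ/2 = 2.595 m.
Hydraulic radius R = A/P = 0.9844/2.595 = 0.3794 m.
V = (1/n) R^(2/3) √S = (1/0.013) × 0.3794^(2/3) × √0.0014 = 1.508 m/s. Hydraulic depth D_h = A/T = 0.9844/2.07 = 0.4756 m.
Froude number Fr = V/√(g·D_h) = 1.508/√(9.81×0.4756) = 0.698, which is less than 1, so the flow is subcritical.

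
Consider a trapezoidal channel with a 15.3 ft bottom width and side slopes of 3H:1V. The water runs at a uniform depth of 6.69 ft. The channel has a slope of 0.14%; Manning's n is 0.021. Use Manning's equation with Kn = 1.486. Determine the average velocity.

With bottom width b = 15.3 ft and side slope z = 3: A = (b + zy)y = (15.3 + 3×6.69)×6.69 = 236.6 ft²; P = b + 2y√(1+z²) = 15.3 + 2×6.69×3.162 = 57.61 ft.
Hydraulic radius R = A/P = 236.6/57.61 = 4.107 ft.
From Manning's equation, V = (1.486/n) R^(2/3) S^(1/2) = (1.486/0.021) × 4.107^(2/3) × 0.0014^(1/2) = 6.79 ft/s.

V = 6.79 ft/s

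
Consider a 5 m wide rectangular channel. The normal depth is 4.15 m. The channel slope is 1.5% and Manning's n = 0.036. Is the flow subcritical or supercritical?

Flow area A = b·y = 5 × 4.15 = 20.75 m². Wetted perimeter P = b + 2y = 5 + 2×4.15 = 13.3 m.
Hydraulic radius R = A/P = 20.75/13.3 = 1.56 m.
V = (1/n) R^(2/3) √S = (1/0.036) × 1.56^(2/3) × √0.015 = 4.576 m/s. Hydraulic depth D_h = A/T = 20.75/5 = 4.15 m.
Froude number Fr = V/√(g·D_h) = 4.576/√(9.81×4.15) = 0.717, which is less than 1, so the flow is subcritical.

subcritical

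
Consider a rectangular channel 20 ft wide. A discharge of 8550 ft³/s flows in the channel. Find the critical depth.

For a rectangular channel, critical depth y_c = (q²/g)^(1/3) where q = Q/b = 8550/20 = 427.5 ft²/s.
So y_c = (427.5²/32.2)^(1/3) = 17.8 ft.

y_c = 17.8 ft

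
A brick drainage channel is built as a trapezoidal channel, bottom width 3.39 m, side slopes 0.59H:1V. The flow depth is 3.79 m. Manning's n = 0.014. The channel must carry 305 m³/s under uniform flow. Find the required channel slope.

S = 0.019

With bottom width b = 3.39 m and side slope z = 0.59: A = (b + zy)y = (3.39 + 0.59×3.79)×3.79 = 21.32 m²; P = b + 2y√(1+z²) = 3.39 + 2×3.79×1.161 = 12.19 m.
Hydraulic radius R = A/P = 21.32/12.19 = 1.749 m.
From Manning's equation, S = [nQ / (1 A R^(2/3))]² = [0.014 × 305 / (1 × 21.32 × 1.749^(2/3))]² = 0.019.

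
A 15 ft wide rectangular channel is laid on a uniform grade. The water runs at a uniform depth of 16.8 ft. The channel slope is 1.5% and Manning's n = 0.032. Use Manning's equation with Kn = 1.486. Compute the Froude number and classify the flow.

Flow area A = b·y = 15 × 16.8 = 252 ft². Wetted perimeter P = b + 2y = 15 + 2×16.8 = 48.6 ft.
Hydraulic radius R = A/P = 252/48.6 = 5.185 ft.
V = (1.486/n) R^(2/3) √S = (1.486/0.032) × 5.185^(2/3) × √0.015 = 17.04 ft/s. Hydraulic depth D_h = A/T = 252/15 = 16.8 ft.
Froude number Fr = V/√(g·D_h) = 17.04/√(32.2×16.8) = 0.733, which is less than 1, so the flow is subcritical.

subcritical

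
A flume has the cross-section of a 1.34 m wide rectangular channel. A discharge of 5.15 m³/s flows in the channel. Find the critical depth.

For a rectangular channel, critical depth y_c = (q²/g)^(1/3) where q = Q/b = 5.15/1.34 = 3.843 m²/s.
So y_c = (3.843²/9.81)^(1/3) = 1.15 m.

y_c = 1.15 m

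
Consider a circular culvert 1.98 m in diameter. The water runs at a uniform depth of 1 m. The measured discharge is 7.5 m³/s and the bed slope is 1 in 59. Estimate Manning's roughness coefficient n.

n = 0.017

For a circular section of diameter D = 1.98 m at depth y = 1 m, the central angle is θ = 2 arccos(1 − 2y/D) = 3.162 rad. Then A = (D²/8)(θ − sin θ) = 1.559 m² and P = Dθ/2 = 3.13 m.
Hydraulic radius R = A/P = 1.559/3.13 = 0.4982 m.
Rearranging Manning's equation: n = (1/Q) A R^(2/3) S^(1/2) = (1/7.5) × 1.559 × 0.4982^(2/3) × √0.01695 = 0.017.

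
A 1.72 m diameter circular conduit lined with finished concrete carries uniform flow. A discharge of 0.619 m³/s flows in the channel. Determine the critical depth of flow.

y_c = 0.381 m

At critical depth, Q² T / (g A³) = 1, i.e. A³/T = Q²/g = 0.619²/9.81 = 0.03906.
Trying y = 0.475 m: A³/T = 0.09269 — over.
Trying y = 0.296 m: A³/T = 0.01459 — short.
Trying y = 0.381 m: A³/T = 0.03924 — matches.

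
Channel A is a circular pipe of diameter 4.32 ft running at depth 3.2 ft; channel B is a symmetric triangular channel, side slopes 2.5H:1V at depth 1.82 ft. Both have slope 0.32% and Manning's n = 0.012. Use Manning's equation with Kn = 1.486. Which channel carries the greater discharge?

Channel A: For a circular section of diameter D = 4.32 ft at depth y = 3.2 ft, the central angle is θ = 2 arccos(1 − 2y/D) = 4.146 rad. Then A = (D²/8)(θ − sin θ) = 11.64 ft² and P = Dθ/2 = 8.956 ft. Hydraulic radius R = A/P = 11.64/8.956 = 1.3 ft. Q_A = (1.486/0.012)·11.64·1.3^(2/3)·√0.0032 = 97.13 ft³/s.
Channel B: For a triangular section with side slope z = 2.5: A = zy² = 2.5×1.82² = 8.281 ft²; P = 2y√(1+z²) = 2×1.82×2.693 = 9.801 ft. Hydraulic radius R = A/P = 8.281/9.801 = 0.8449 ft. Q_B = (1.486/0.012)·8.281·0.8449^(2/3)·√0.0032 = 51.84 ft³/s.
Q_A = 97.13 ft³/s vs Q_B = 51.84 ft³/s, so channel A carries more.

channel A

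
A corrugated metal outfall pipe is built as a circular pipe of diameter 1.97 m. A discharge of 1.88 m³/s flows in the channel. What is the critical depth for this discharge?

At critical depth, Q² T / (g A³) = 1, i.e. A³/T = Q²/g = 1.88²/9.81 = 0.3603.
At y = 0.764 m: A³/T = 0.6789 — high.
At y = 0.454 m: A³/T = 0.09029 — low.
At y = 0.648 m: A³/T = 0.3598 — matches.

y_c = 0.648 m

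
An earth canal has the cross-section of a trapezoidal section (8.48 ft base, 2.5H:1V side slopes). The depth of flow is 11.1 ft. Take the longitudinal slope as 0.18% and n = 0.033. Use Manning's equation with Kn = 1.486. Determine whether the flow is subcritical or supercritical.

With bottom width b = 8.48 ft and side slope z = 2.5: A = (b + zy)y = (8.48 + 2.5×11.1)×11.1 = 402.2 ft²; P = b + 2y√(1+z²) = 8.48 + 2×11.1×2.693 = 68.26 ft.
Hydraulic radius R = A/P = 402.2/68.26 = 5.892 ft.
V = (1.486/n) R^(2/3) √S = (1.486/0.033) × 5.892^(2/3) × √0.0018 = 6.232 ft/s. Hydraulic depth D_h = A/T = 402.2/63.98 = 6.286 ft.
Froude number Fr = V/√(g·D_h) = 6.232/√(32.2×6.286) = 0.438, which is less than 1, so the flow is subcritical.

subcritical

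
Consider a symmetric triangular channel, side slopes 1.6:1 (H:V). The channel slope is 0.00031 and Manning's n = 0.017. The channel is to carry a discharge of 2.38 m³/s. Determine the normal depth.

y_n = 1.42 m

Manning's equation rearranged: A R^(2/3) = nQ / (1·√S) = 0.017 × 2.38 / (√0.00031) = 2.298.
At y = 1.21 m: A R^(2/3) = 1.501 — low.
At y = 1.76 m: A R^(2/3) = 4.078 — high.
At y = 1.42 m: A R^(2/3) = 2.3 — close enough.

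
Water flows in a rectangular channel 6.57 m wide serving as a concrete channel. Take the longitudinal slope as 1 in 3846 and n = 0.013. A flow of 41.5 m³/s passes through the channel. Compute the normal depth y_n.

Manning's equation rearranged: A R^(2/3) = nQ / (1·√S) = 0.013 × 41.5 / (√0.00026) = 33.46.
Trying y = 2.82 m: A R^(2/3) = 24.47 — short.
Trying y = 4.09 m: A R^(2/3) = 40.08 — over.
Trying y = 3.56 m: A R^(2/3) = 33.43 — matches.

y_n = 3.56 m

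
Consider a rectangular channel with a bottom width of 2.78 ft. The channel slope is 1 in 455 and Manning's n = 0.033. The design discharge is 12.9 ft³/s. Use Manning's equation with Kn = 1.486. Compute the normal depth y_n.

Manning's equation rearranged: A R^(2/3) = nQ / (1.486·√S) = 0.033 × 12.9 / (1.486 × √0.002198) = 6.111.
Try y = 2.77 ft: A R^(2/3) = 7.314 — high.
Try y = 2.39 ft: A R^(2/3) = 6.096 — close enough.

y_n = 2.39 ft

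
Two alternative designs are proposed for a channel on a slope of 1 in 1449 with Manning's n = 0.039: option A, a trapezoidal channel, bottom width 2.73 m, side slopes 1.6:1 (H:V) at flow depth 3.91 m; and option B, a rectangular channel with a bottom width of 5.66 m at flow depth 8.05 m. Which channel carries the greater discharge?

Channel A: With bottom width b = 2.73 m and side slope z = 1.6: A = (b + zy)y = (2.73 + 1.6×3.91)×3.91 = 35.14 m²; P = b + 2y√(1+z²) = 2.73 + 2×3.91×1.887 = 17.48 m. Hydraulic radius R = A/P = 35.14/17.48 = 2.009 m. Q_A = (1/0.039)·35.14·2.009^(2/3)·√0.0006901 = 37.69 m³/s.
Channel B: Flow area A = b·y = 5.66 × 8.05 = 45.56 m². Wetted perimeter P = b + 2y = 5.66 + 2×8.05 = 21.76 m. Hydraulic radius R = A/P = 45.56/21.76 = 2.094 m. Q_B = (1/0.039)·45.56·2.094^(2/3)·√0.0006901 = 50.23 m³/s.
Q_A = 37.69 m³/s vs Q_B = 50.23 m³/s, so channel B carries more.

channel B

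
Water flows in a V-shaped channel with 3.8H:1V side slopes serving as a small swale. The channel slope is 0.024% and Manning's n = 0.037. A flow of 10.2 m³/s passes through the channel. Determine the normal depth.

Manning's equation rearranged: A R^(2/3) = nQ / (1·√S) = 0.037 × 10.2 / (√0.00024) = 24.36.
At y = 2.64 m: A R^(2/3) = 31.17 — high.
At y = 1.77 m: A R^(2/3) = 10.73 — low.
At y = 2.41 m: A R^(2/3) = 24.44 — ≈ 24.36.

y_n = 2.41 m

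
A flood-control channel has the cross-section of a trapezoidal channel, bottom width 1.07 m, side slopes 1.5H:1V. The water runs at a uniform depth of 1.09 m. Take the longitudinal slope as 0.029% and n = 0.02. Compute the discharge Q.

With bottom width b = 1.07 m and side slope z = 1.5: A = (b + zy)y = (1.07 + 1.5×1.09)×1.09 = 2.948 m²; P = b + 2y√(1+z²) = 1.07 + 2×1.09×1.803 = 5 m.
Hydraulic radius R = A/P = 2.948/5 = 0.5897 m.
Manning's equation: Q = (1/n) A R^(2/3) S^(1/2) = (1/0.02) × 2.948 × 0.5897^(2/3) × 0.00029^(1/2) = 1.77 m³/s.

Q = 1.77 m³/s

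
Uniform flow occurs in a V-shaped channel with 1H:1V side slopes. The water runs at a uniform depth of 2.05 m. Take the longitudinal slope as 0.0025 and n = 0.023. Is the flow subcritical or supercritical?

For a triangular section with side slope z = 1: A = zy² = 1×2.05² = 4.202 m²; P = 2y√(1+z²) = 2×2.05×1.414 = 5.798 m.
Hydraulic radius R = A/P = 4.202/5.798 = 0.7248 m.
V = (1/n) R^(2/3) √S = (1/0.023) × 0.7248^(2/3) × √0.0025 = 1.754 m/s. Hydraulic depth D_h = A/T = 4.202/4.1 = 1.025 m.
Froude number Fr = V/√(g·D_h) = 1.754/√(9.81×1.025) = 0.553, which is less than 1, so the flow is subcritical.

subcritical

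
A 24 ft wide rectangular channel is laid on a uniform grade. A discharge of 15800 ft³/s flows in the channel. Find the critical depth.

y_c = 23.8 ft

For a rectangular channel, critical depth y_c = (q²/g)^(1/3) where q = Q/b = 15800/24 = 658.3 ft²/s.
So y_c = (658.3²/32.2)^(1/3) = 23.8 ft.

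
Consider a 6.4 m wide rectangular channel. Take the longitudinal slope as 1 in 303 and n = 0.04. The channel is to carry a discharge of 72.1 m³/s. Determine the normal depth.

y_n = 5.02 m

Manning's equation rearranged: A R^(2/3) = nQ / (1·√S) = 0.04 × 72.1 / (√0.0033) = 50.2.
Trying y = 5.86 m: A R^(2/3) = 60.91 — high.
Trying y = 3.89 m: A R^(2/3) = 36.23 — low.
Trying y = 5.02 m: A R^(2/3) = 50.22 — matches.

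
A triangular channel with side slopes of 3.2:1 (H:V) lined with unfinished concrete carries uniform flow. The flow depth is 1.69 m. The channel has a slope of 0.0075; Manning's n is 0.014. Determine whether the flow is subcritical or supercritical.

For a triangular section with side slope z = 3.2: A = zy² = 3.2×1.69² = 9.14 m²; P = 2y√(1+z²) = 2×1.69×3.353 = 11.33 m.
Hydraulic radius R = A/P = 9.14/11.33 = 0.8065 m.
V = (1/n) R^(2/3) √S = (1/0.014) × 0.8065^(2/3) × √0.0075 = 5.36 m/s. Hydraulic depth D_h = A/T = 9.14/10.82 = 0.845 m.
Froude number Fr = V/√(g·D_h) = 5.36/√(9.81×0.845) = 1.86, which is greater than 1, so the flow is supercritical.

supercritical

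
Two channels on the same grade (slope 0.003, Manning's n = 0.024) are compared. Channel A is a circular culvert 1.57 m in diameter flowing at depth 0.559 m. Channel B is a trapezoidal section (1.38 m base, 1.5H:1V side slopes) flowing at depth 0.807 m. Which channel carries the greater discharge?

channel B

Channel A: For a circular section of diameter D = 1.57 m at depth y = 0.559 m, the central angle is θ = 2 arccos(1 − 2y/D) = 2.558 rad. Then A = (D²/8)(θ − sin θ) = 0.6181 m² and P = Dθ/2 = 2.008 m. Hydraulic radius R = A/P = 0.6181/2.008 = 0.3079 m. Q_A = (1/0.024)·0.6181·0.3079^(2/3)·√0.003 = 0.6432 m³/s.
Channel B: With bottom width b = 1.38 m and side slope z = 1.5: A = (b + zy)y = (1.38 + 1.5×0.807)×0.807 = 2.091 m²; P = b + 2y√(1+z²) = 1.38 + 2×0.807×1.803 = 4.29 m. Hydraulic radius R = A/P = 2.091/4.29 = 0.4873 m. Q_B = (1/0.024)·2.091·0.4873^(2/3)·√0.003 = 2.955 m³/s.
Q_A = 0.6432 m³/s vs Q_B = 2.955 m³/s, so channel B carries more.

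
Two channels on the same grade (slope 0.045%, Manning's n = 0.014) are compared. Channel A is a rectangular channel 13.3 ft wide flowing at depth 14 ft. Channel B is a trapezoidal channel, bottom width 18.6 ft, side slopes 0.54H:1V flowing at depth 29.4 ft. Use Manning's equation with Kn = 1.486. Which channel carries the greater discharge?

channel B

Channel A: Flow area A = b·y = 13.3 × 14 = 186.2 ft². Wetted perimeter P = b + 2y = 13.3 + 2×14 = 41.3 ft. Hydraulic radius R = A/P = 186.2/41.3 = 4.508 ft. Q_A = (1.486/0.014)·186.2·4.508^(2/3)·√0.00045 = 1144 ft³/s.
Channel B: With bottom width b = 18.6 ft and side slope z = 0.54: A = (b + zy)y = (18.6 + 0.54×29.4)×29.4 = 1014 ft²; P = b + 2y√(1+z²) = 18.6 + 2×29.4×1.136 = 85.43 ft. Hydraulic radius R = A/P = 1014/85.43 = 11.87 ft. Q_B = (1.486/0.014)·1014·11.87^(2/3)·√0.00045 = 11870 ft³/s.
Q_A = 1144 ft³/s vs Q_B = 11870 ft³/s, so channel B carries more.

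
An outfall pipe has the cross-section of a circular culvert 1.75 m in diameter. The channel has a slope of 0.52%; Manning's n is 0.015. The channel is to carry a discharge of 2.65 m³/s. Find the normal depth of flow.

y_n = 0.767 m

Manning's equation rearranged: A R^(2/3) = nQ / (1·√S) = 0.015 × 2.65 / (√0.0052) = 0.5512.
Try y = 0.915 m: A R^(2/3) = 0.7472 — too large.
Try y = 0.529 m: A R^(2/3) = 0.2755 — too small.
Try y = 0.767 m: A R^(2/3) = 0.551 — close enough.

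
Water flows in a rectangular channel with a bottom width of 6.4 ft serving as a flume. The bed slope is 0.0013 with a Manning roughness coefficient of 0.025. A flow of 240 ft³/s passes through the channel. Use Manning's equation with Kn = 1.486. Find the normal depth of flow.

Manning's equation rearranged: A R^(2/3) = nQ / (1.486·√S) = 0.025 × 240 / (1.486 × √0.0013) = 112.
Trying y = 7.87 ft: A R^(2/3) = 87.12 — low.
Trying y = 11.6 ft: A R^(2/3) = 137 — high.
Trying y = 9.74 ft: A R^(2/3) = 112 — matches.

y_n = 9.74 ft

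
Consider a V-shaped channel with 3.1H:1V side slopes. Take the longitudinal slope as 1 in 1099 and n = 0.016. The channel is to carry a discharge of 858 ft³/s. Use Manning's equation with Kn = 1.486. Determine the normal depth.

Manning's equation rearranged: A R^(2/3) = nQ / (1.486·√S) = 0.016 × 858 / (1.486 × √0.0009099) = 306.3.
Try y = 8.36 ft: A R^(2/3) = 544 — too large.
Try y = 5.87 ft: A R^(2/3) = 211.9 — too small.
Try y = 6.74 ft: A R^(2/3) = 306.3 — close enough.

y_n = 6.74 ft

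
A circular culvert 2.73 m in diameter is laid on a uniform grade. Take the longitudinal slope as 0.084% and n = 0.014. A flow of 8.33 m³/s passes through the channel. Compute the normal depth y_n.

Manning's equation rearranged: A R^(2/3) = nQ / (1·√S) = 0.014 × 8.33 / (√0.00084) = 4.024.
Try y = 1.38 m: A R^(2/3) = 2.311 — too small.
Try y = 2.31 m: A R^(2/3) = 4.66 — too large.
Try y = 2 m: A R^(2/3) = 4.024 — close enough.

y_n = 2 m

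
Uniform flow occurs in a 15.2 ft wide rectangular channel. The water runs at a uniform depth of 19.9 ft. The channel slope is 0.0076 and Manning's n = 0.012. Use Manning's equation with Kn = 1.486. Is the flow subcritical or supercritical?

supercritical

Flow area A = b·y = 15.2 × 19.9 = 302.5 ft². Wetted perimeter P = b + 2y = 15.2 + 2×19.9 = 55 ft.
Hydraulic radius R = A/P = 302.5/55 = 5.5 ft.
V = (1.486/n) R^(2/3) √S = (1.486/0.012) × 5.5^(2/3) × √0.0076 = 33.64 ft/s. Hydraulic depth D_h = A/T = 302.5/15.2 = 19.9 ft.
Froude number Fr = V/√(g·D_h) = 33.64/√(32.2×19.9) = 1.33, which is greater than 1, so the flow is supercritical.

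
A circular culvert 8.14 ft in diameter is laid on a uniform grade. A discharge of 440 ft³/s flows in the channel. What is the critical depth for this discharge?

y_c = 5.31 ft

At critical depth, Q² T / (g A³) = 1, i.e. A³/T = Q²/g = 440²/32.2 = 6012.
Trying y = 4.4 ft: A³/T = 2915 — short.
Trying y = 5.85 ft: A³/T = 8765 — over.
Trying y = 5.31 ft: A³/T = 5995 — matches.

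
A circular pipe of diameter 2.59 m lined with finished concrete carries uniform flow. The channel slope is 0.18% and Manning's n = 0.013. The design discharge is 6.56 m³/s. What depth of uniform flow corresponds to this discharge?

Manning's equation rearranged: A R^(2/3) = nQ / (1·√S) = 0.013 × 6.56 / (√0.0018) = 2.01.
At y = 1.1 m: A R^(2/3) = 1.481 — short.
At y = 1.31 m: A R^(2/3) = 2.01 — ≈ 2.01.

y_n = 1.31 m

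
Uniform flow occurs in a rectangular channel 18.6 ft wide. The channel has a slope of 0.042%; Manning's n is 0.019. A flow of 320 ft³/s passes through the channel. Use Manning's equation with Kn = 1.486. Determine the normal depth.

Manning's equation rearranged: A R^(2/3) = nQ / (1.486·√S) = 0.019 × 320 / (1.486 × √0.00042) = 199.6.
Try y = 6.21 ft: A R^(2/3) = 277.5 — over.
Try y = 4.34 ft: A R^(2/3) = 166.4 — short.
Try y = 4.92 ft: A R^(2/3) = 199.5 — close enough.

y_n = 4.92 ft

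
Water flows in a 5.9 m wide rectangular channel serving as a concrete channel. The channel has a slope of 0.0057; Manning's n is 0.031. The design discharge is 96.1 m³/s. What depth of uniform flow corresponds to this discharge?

Manning's equation rearranged: A R^(2/3) = nQ / (1·√S) = 0.031 × 96.1 / (√0.0057) = 39.46.
At y = 3.18 m: A R^(2/3) = 24.92 — too small.
At y = 4.54 m: A R^(2/3) = 39.46 — ≈ 39.46.

y_n = 4.54 m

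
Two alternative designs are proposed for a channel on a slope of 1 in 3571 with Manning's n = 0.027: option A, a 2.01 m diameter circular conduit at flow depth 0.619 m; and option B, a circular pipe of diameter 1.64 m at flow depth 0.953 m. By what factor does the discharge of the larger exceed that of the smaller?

Channel A: For a circular section of diameter D = 2.01 m at depth y = 0.619 m, the central angle is θ = 2 arccos(1 − 2y/D) = 2.353 rad. Then A = (D²/8)(θ − sin θ) = 0.8302 m² and P = Dθ/2 = 2.365 m. Hydraulic radius R = A/P = 0.8302/2.365 = 0.351 m. Q_A = (1/0.027)·0.8302·0.351^(2/3)·√0.00028 = 0.2561 m³/s.
Channel B: For a circular section of diameter D = 1.64 m at depth y = 0.953 m, the central angle is θ = 2 arccos(1 − 2y/D) = 3.467 rad. Then A = (D²/8)(θ − sin θ) = 1.273 m² and P = Dθ/2 = 2.843 m. Hydraulic radius R = A/P = 1.273/2.843 = 0.4478 m. Q_B = (1/0.027)·1.273·0.4478^(2/3)·√0.00028 = 0.462 m³/s.
The larger discharge is 0.462 m³/s and the smaller is 0.2561 m³/s; the ratio is 1.8.

1.8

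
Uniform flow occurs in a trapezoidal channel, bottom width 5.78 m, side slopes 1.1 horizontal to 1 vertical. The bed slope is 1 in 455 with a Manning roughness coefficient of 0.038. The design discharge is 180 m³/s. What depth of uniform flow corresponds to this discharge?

Manning's equation rearranged: A R^(2/3) = nQ / (1·√S) = 0.038 × 180 / (√0.002198) = 145.9.
At y = 7.19 m: A R^(2/3) = 232.2 — too large.
At y = 4.9 m: A R^(2/3) = 105.9 — too small.
At y = 5.75 m: A R^(2/3) = 146.2 — ≈ 145.9.

y_n = 5.75 m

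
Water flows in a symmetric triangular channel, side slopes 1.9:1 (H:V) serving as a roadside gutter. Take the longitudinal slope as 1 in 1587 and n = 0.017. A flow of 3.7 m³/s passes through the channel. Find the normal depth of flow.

Manning's equation rearranged: A R^(2/3) = nQ / (1·√S) = 0.017 × 3.7 / (√0.0006301) = 2.506.
Trying y = 1.61 m: A R^(2/3) = 3.928 — over.
Trying y = 1.12 m: A R^(2/3) = 1.493 — short.
Trying y = 1.36 m: A R^(2/3) = 2.505 — matches.

y_n = 1.36 m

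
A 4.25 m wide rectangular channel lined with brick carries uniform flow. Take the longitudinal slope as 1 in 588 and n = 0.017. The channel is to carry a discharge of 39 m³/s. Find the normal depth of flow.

y_n = 3.21 m

Manning's equation rearranged: A R^(2/3) = nQ / (1·√S) = 0.017 × 39 / (√0.001701) = 16.08.
Try y = 2.73 m: A R^(2/3) = 13.06 — too small.
Try y = 3.77 m: A R^(2/3) = 19.66 — too large.
Try y = 3.21 m: A R^(2/3) = 16.07 — matches.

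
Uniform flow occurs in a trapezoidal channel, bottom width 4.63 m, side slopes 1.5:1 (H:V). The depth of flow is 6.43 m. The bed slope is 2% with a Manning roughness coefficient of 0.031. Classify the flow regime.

supercritical

With bottom width b = 4.63 m and side slope z = 1.5: A = (b + zy)y = (4.63 + 1.5×6.43)×6.43 = 91.79 m²; P = b + 2y√(1+z²) = 4.63 + 2×6.43×1.803 = 27.81 m.
Hydraulic radius R = A/P = 91.79/27.81 = 3.3 m.
V = (1/n) R^(2/3) √S = (1/0.031) × 3.3^(2/3) × √0.02 = 10.11 m/s. Hydraulic depth D_h = A/T = 91.79/23.92 = 3.837 m.
Froude number Fr = V/√(g·D_h) = 10.11/√(9.81×3.837) = 1.65, which is greater than 1, so the flow is supercritical.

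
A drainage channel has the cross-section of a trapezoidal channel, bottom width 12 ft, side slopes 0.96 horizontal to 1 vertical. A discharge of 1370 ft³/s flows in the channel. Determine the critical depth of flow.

At critical depth, Q² T / (g A³) = 1, i.e. A³/T = Q²/g = 1370²/32.2 = 58290.
Try y = 5.13 ft: A³/T = 29960 — low.
Try y = 7.93 ft: A³/T = 138200 — high.
Try y = 6.22 ft: A³/T = 58340 — ≈ 58290.

y_c = 6.22 ft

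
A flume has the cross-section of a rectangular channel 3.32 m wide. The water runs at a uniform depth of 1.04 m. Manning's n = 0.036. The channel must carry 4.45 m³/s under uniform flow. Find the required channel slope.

Flow area A = b·y = 3.32 × 1.04 = 3.453 m². Wetted perimeter P = b + 2y = 3.32 + 2×1.04 = 5.4 m.
Hydraulic radius R = A/P = 3.453/5.4 = 0.6394 m.
From Manning's equation, S = [nQ / (1 A R^(2/3))]² = [0.036 × 4.45 / (1 × 3.453 × 0.6394^(2/3))]² = 0.00391.

S = 0.00391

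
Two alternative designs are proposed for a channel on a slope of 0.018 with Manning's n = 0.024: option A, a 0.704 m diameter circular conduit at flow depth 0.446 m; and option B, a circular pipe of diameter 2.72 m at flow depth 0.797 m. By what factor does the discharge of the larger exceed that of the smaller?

Channel A: For a circular section of diameter D = 0.704 m at depth y = 0.446 m, the central angle is θ = 2 arccos(1 − 2y/D) = 3.682 rad. Then A = (D²/8)(θ − sin θ) = 0.26 m² and P = Dθ/2 = 1.296 m. Hydraulic radius R = A/P = 0.26/1.296 = 0.2006 m. Q_A = (1/0.024)·0.26·0.2006^(2/3)·√0.018 = 0.4981 m³/s.
Channel B: For a circular section of diameter D = 2.72 m at depth y = 0.797 m, the central angle is θ = 2 arccos(1 − 2y/D) = 2.288 rad. Then A = (D²/8)(θ − sin θ) = 1.419 m² and P = Dθ/2 = 3.112 m. Hydraulic radius R = A/P = 1.419/3.112 = 0.456 m. Q_B = (1/0.024)·1.419·0.456^(2/3)·√0.018 = 4.699 m³/s.
The larger discharge is 4.699 m³/s and the smaller is 0.4981 m³/s; the ratio is 9.43.

9.43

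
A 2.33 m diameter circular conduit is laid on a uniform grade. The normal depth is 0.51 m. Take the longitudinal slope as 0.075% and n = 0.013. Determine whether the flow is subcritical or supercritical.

subcritical

For a circular section of diameter D = 2.33 m at depth y = 0.51 m, the central angle is θ = 2 arccos(1 − 2y/D) = 1.947 rad. Then A = (D²/8)(θ − sin θ) = 0.6905 m² and P = Dθ/2 = 2.269 m.
Hydraulic radius R = A/P = 0.6905/2.269 = 0.3044 m.
V = (1/n) R^(2/3) √S = (1/0.013) × 0.3044^(2/3) × √0.00075 = 0.9532 m/s. Hydraulic depth D_h = A/T = 0.6905/1.927 = 0.3584 m.
Froude number Fr = V/√(g·D_h) = 0.9532/√(9.81×0.3584) = 0.508, which is less than 1, so the flow is subcritical.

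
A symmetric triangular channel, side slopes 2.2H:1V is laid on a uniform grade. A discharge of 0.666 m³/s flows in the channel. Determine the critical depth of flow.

At critical depth, Q² T / (g A³) = 1, i.e. A³/T = Q²/g = 0.666²/9.81 = 0.04521.
At y = 0.388 m: A³/T = 0.02128 — too small.
At y = 0.54 m: A³/T = 0.1111 — too large.
At y = 0.451 m: A³/T = 0.04515 — close enough.

y_c = 0.451 m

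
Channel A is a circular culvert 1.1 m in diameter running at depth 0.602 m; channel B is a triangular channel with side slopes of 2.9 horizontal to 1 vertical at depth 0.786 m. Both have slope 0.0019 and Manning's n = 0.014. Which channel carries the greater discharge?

channel B

Channel A: For a circular section of diameter D = 1.1 m at depth y = 0.602 m, the central angle is θ = 2 arccos(1 − 2y/D) = 3.331 rad. Then A = (D²/8)(θ − sin θ) = 0.5323 m² and P = Dθ/2 = 1.832 m. Hydraulic radius R = A/P = 0.5323/1.832 = 0.2905 m. Q_A = (1/0.014)·0.5323·0.2905^(2/3)·√0.0019 = 0.727 m³/s.
Channel B: For a triangular section with side slope z = 2.9: A = zy² = 2.9×0.786² = 1.792 m²; P = 2y√(1+z²) = 2×0.786×3.068 = 4.822 m. Hydraulic radius R = A/P = 1.792/4.822 = 0.3715 m. Q_B = (1/0.014)·1.792·0.3715^(2/3)·√0.0019 = 2.883 m³/s.
Q_A = 0.727 m³/s vs Q_B = 2.883 m³/s, so channel B carries more.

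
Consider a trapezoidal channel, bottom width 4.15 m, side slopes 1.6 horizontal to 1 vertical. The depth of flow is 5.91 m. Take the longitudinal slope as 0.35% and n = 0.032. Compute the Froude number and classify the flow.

With bottom width b = 4.15 m and side slope z = 1.6: A = (b + zy)y = (4.15 + 1.6×5.91)×5.91 = 80.41 m²; P = b + 2y√(1+z²) = 4.15 + 2×5.91×1.887 = 26.45 m.
Hydraulic radius R = A/P = 80.41/26.45 = 3.04 m.
V = (1/n) R^(2/3) √S = (1/0.032) × 3.04^(2/3) × √0.0035 = 3.88 m/s. Hydraulic depth D_h = A/T = 80.41/23.06 = 3.487 m.
Froude number Fr = V/√(g·D_h) = 3.88/√(9.81×3.487) = 0.663, which is less than 1, so the flow is subcritical.

subcritical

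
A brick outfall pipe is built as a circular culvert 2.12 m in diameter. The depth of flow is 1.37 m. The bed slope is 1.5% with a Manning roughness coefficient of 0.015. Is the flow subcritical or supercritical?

supercritical

For a circular section of diameter D = 2.12 m at depth y = 1.37 m, the central angle is θ = 2 arccos(1 − 2y/D) = 3.735 rad. Then A = (D²/8)(θ − sin θ) = 2.413 m² and P = Dθ/2 = 3.959 m.
Hydraulic radius R = A/P = 2.413/3.959 = 0.6094 m.
V = (1/n) R^(2/3) √S = (1/0.015) × 0.6094^(2/3) × √0.015 = 5.869 m/s. Hydraulic depth D_h = A/T = 2.413/2.027 = 1.19 m.
Froude number Fr = V/√(g·D_h) = 5.869/√(9.81×1.19) = 1.72, which is greater than 1, so the flow is supercritical.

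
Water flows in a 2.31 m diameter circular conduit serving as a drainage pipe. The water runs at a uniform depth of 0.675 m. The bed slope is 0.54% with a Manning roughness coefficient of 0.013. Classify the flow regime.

For a circular section of diameter D = 2.31 m at depth y = 0.675 m, the central angle is θ = 2 arccos(1 − 2y/D) = 2.284 rad. Then A = (D²/8)(θ − sin θ) = 1.019 m² and P = Dθ/2 = 2.639 m.
Hydraulic radius R = A/P = 1.019/2.639 = 0.3864 m.
V = (1/n) R^(2/3) √S = (1/0.013) × 0.3864^(2/3) × √0.0054 = 2.999 m/s. Hydraulic depth D_h = A/T = 1.019/2.101 = 0.4852 m.
Froude number Fr = V/√(g·D_h) = 2.999/√(9.81×0.4852) = 1.37, which is greater than 1, so the flow is supercritical.

supercritical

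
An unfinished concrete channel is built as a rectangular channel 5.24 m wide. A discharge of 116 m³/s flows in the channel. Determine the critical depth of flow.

For a rectangular channel, critical depth y_c = (q²/g)^(1/3) where q = Q/b = 116/5.24 = 22.14 m²/s.
So y_c = (22.14²/9.81)^(1/3) = 3.68 m.

y_c = 3.68 m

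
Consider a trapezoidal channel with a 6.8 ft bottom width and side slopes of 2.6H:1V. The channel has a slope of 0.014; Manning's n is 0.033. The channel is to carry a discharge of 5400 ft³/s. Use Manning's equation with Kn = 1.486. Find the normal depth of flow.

Manning's equation rearranged: A R^(2/3) = nQ / (1.486·√S) = 0.033 × 5400 / (1.486 × √0.014) = 1014.
Trying y = 10.9 ft: A R^(2/3) = 1218 — over.
Trying y = 8.25 ft: A R^(2/3) = 627.4 — short.
Trying y = 10.1 ft: A R^(2/3) = 1014 — matches.

y_n = 10.1 ft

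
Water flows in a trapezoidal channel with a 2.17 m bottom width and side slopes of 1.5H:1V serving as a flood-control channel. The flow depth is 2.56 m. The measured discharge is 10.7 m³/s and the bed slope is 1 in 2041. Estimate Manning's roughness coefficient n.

n = 0.0389

With bottom width b = 2.17 m and side slope z = 1.5: A = (b + zy)y = (2.17 + 1.5×2.56)×2.56 = 15.39 m²; P = b + 2y√(1+z²) = 2.17 + 2×2.56×1.803 = 11.4 m.
Hydraulic radius R = A/P = 15.39/11.4 = 1.35 m.
Rearranging Manning's equation: n = (1/Q) A R^(2/3) S^(1/2) = (1/10.7) × 15.39 × 1.35^(2/3) × √0.00049 = 0.0389.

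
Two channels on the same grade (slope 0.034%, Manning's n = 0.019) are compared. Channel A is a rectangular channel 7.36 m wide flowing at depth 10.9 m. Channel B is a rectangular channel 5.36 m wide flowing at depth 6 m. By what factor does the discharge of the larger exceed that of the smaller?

Channel A: Flow area A = b·y = 7.36 × 10.9 = 80.22 m². Wetted perimeter P = b + 2y = 7.36 + 2×10.9 = 29.16 m. Hydraulic radius R = A/P = 80.22/29.16 = 2.751 m. Q_A = (1/0.019)·80.22·2.751^(2/3)·√0.00034 = 152.9 m³/s.
Channel B: Flow area A = b·y = 5.36 × 6 = 32.16 m². Wetted perimeter P = b + 2y = 5.36 + 2×6 = 17.36 m. Hydraulic radius R = A/P = 32.16/17.36 = 1.853 m. Q_B = (1/0.019)·32.16·1.853^(2/3)·√0.00034 = 47.08 m³/s.
The larger discharge is 152.9 m³/s and the smaller is 47.08 m³/s; the ratio is 3.25.

3.25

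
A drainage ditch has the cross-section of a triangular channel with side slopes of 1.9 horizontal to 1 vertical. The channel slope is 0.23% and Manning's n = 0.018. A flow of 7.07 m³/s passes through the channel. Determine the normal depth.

Manning's equation rearranged: A R^(2/3) = nQ / (1·√S) = 0.018 × 7.07 / (√0.0023) = 2.654.
Trying y = 1.09 m: A R^(2/3) = 1.388 — low.
Trying y = 1.68 m: A R^(2/3) = 4.4 — high.
Trying y = 1.39 m: A R^(2/3) = 2.655 — ≈ 2.654.

y_n = 1.39 m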